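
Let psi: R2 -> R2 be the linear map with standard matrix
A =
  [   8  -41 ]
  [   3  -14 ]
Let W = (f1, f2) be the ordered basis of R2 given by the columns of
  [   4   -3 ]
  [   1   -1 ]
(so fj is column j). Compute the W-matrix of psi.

[[-3, 2], [-1, -3]]

With P the matrix whose columns are f1, f2, [psi]_W = P^(-1) A P.
Column by column: psi(f1) = A f1 = <-9, -2>; its W-coordinates <-3, -1> give column 1.
Continuing for each basis vector yields [psi]_W = [[-3, 2], [-1, -3]].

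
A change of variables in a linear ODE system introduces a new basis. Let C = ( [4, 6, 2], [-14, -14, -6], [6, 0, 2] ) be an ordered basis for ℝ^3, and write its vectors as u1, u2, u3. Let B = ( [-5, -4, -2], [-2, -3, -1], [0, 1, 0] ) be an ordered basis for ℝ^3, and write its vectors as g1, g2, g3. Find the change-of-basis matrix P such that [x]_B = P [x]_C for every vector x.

[[0, 2, -2], [-2, 2, 2], [0, 0, -2]]

Take x = uj: its C-coordinates are the j-th standard unit vector, so P e_j — column j of P — equals [uj]_B.
u1 = 0·g1 - 2g2 + 0·g3, giving column 1 = [0, -2, 0]; repeating for each j gives P = [[0, 2, -2], [-2, 2, 2], [0, 0, -2]].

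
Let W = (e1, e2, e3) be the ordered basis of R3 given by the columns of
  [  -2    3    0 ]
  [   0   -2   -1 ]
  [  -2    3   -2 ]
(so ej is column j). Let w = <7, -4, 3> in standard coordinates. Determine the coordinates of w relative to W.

<-2, 1, 2>

[w]_W is the unique c with M c = w, where M has columns e1, ..., e3.
Solving this 3x3 system gives c = (-2, 1, 2).
Check: -2e1 + e2 + 2e3 = <7, -4, 3>.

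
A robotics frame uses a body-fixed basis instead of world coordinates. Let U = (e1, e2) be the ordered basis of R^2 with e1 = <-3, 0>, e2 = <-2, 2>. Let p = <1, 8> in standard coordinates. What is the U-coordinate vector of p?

<-3, 4>

[p]_U is the unique c with M c = p, where M has columns e1, e2.
System: -3c_1 - 2c_2 = 1, 0c_1 + 2c_2 = 8; solving gives c_1 = -3, c_2 = 4.
Check: -3e1 + 4e2 = <1, 8>.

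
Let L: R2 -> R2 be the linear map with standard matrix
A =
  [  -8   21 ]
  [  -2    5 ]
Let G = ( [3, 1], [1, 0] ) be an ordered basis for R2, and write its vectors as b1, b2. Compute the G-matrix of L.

With P the matrix whose columns are b1, b2, [L]_G = P^(-1) A P.
Column by column: L(b1) = A b1 = [-3, -1]; its G-coordinates [-1, 0] give column 1.
Continuing for each basis vector yields [L]_G = [[-1, -2], [0, -2]].

[[-1, -2], [0, -2]]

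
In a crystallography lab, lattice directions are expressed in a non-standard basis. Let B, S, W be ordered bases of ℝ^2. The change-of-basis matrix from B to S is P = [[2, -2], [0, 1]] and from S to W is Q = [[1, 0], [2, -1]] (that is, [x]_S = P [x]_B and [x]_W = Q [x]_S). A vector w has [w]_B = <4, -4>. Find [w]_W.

First [w]_S = P [w]_B = <16, -4>.
Then [w]_W = Q [w]_S = <16, 36>.

<16, 36>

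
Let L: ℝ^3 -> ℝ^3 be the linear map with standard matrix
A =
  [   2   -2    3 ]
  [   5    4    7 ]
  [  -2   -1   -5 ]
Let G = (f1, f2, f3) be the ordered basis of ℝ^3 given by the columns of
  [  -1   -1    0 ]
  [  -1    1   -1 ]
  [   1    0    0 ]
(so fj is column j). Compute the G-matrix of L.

[[-2, 1, 1], [-1, 3, -3], [3, 3, 0]]

Let P have columns f1, ..., f3. Then [L]_G = P^(-1) A P.
Here det P = 1, so P^(-1) is integer; computing A P first and then P^(-1)(A P) gives [[-2, 1, 1], [-1, 3, -3], [3, 3, 0]].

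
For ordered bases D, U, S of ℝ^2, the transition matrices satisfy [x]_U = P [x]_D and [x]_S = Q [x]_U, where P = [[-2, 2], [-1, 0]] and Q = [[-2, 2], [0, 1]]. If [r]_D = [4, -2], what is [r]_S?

Composing the changes, [r]_S = Q P [r]_D.
Q P = [[2, -4], [-1, 0]]; applying this to [4, -2] gives [16, -4].

[16, -4]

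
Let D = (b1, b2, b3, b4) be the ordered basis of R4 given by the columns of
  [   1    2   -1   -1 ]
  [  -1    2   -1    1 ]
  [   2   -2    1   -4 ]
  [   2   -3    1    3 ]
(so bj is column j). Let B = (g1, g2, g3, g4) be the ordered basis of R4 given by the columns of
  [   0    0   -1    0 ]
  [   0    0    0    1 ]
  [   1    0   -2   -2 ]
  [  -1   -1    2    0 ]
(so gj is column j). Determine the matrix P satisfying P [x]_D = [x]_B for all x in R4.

[[-2, -2, 1, 0], [-2, 1, 0, -1], [-1, -2, 1, 1], [-1, 2, -1, 1]]

Let M have columns bj and N have columns gj. Then for every x, N [x]_B = x = M [x]_D, so P = N^(-1) M.
Since det N = 1, N^(-1) has integer entries; multiplying gives P = [[-2, -2, 1, 0], [-2, 1, 0, -1], [-1, -2, 1, 1], [-1, 2, -1, 1]].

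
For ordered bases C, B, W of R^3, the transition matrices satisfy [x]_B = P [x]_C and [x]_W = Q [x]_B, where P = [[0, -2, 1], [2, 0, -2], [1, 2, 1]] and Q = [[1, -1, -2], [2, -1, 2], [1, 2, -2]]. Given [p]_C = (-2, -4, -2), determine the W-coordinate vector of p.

Apply P to get B-coordinates (6, 0, -12), then Q to get W-coordinates.
The result is [p]_W = (30, -12, 30).

(30, -12, 30)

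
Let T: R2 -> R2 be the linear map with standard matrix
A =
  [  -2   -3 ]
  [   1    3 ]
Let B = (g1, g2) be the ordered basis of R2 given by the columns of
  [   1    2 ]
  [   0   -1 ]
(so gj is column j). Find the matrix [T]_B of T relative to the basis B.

[[0, -3], [-1, 1]]

Let P have columns g1, g2. Then [T]_B = P^(-1) A P.
Here det P = -1, so P^(-1) is integer; computing A P first and then P^(-1)(A P) gives [[0, -3], [-1, 1]].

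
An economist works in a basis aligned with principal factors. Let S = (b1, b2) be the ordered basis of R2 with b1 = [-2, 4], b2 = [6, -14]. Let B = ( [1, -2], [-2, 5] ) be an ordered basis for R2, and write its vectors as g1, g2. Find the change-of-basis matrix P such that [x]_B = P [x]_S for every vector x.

Column j of P is [bj]_B, since P maps S-coordinates to B-coordinates.
Expressing b1 in B: b1 = -2g1 + 0·g2, so column 1 of P is [-2, 0].
Doing the same for each bj gives P = [[-2, 2], [0, -2]].

[[-2, 2], [0, -2]]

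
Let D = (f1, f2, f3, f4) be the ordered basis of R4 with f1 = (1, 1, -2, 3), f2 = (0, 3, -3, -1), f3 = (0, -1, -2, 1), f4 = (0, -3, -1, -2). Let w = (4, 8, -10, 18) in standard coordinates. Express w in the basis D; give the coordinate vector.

We seek scalars with c_1 f1 + ... + c_4 f4 = w; equivalently solve M c = w where the columns of M are f1, ..., f4.
Gaussian elimination on [M | w] yields c = (4, 0, 2, -2).
Check: 4f1 + 0·f2 + 2f3 - 2f4 = (4, 8, -10, 18).

(4, 0, 2, -2)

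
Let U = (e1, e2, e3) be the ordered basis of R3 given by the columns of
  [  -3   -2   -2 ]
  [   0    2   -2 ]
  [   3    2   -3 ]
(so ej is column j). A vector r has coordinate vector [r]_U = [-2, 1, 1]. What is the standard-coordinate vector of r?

r = M [r]_U, where M has columns e1, ..., e3.
Carrying out the matrix-vector product, r = [2, 0, -7].

[2, 0, -7]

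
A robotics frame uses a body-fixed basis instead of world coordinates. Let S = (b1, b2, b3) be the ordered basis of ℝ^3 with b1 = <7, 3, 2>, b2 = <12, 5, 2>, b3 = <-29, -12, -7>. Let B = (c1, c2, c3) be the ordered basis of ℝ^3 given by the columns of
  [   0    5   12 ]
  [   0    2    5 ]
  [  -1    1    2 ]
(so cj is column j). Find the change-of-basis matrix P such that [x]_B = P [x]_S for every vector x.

[[-1, 0, 2], [-1, 0, -1], [1, 1, -2]]

Take x = bj: its S-coordinates are the j-th standard unit vector, so P e_j — column j of P — equals [bj]_B.
b1 = -c1 - c2 + c3, giving column 1 = <-1, -1, 1>; repeating for each j gives P = [[-1, 0, 2], [-1, 0, -1], [1, 1, -2]].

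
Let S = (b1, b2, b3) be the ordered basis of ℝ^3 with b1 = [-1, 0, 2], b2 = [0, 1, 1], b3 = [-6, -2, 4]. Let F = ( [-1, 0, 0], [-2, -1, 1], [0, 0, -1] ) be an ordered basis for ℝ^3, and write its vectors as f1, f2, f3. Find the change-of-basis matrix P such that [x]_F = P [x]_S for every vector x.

[[1, 2, 2], [0, -1, 2], [-2, -2, -2]]

Let M have columns bj and N have columns fj. Then for every x, N [x]_F = x = M [x]_S, so P = N^(-1) M.
Since det N = -1, N^(-1) has integer entries; multiplying gives P = [[1, 2, 2], [0, -1, 2], [-2, -2, -2]].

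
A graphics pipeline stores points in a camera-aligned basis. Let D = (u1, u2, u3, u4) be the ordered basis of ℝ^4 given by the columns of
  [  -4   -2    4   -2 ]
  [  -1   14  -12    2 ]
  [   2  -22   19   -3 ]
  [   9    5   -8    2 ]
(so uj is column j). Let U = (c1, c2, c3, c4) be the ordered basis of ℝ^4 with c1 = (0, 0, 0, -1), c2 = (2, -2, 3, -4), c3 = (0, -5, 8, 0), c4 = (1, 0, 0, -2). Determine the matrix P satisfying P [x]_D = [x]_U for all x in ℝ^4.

Column j of P is [uj]_U, since P maps D-coordinates to U-coordinates.
Expressing u1 in U: u1 = -c1 - 2c2 + c3 + 0·c4, so column 1 of P is (-1, -2, 1, 0).
Doing the same for each uj gives P = [[-1, -1, 0, 2], [-2, -2, 1, -1], [1, -2, 2, 0], [0, 2, 2, 0]].

[[-1, -1, 0, 2], [-2, -2, 1, -1], [1, -2, 2, 0], [0, 2, 2, 0]]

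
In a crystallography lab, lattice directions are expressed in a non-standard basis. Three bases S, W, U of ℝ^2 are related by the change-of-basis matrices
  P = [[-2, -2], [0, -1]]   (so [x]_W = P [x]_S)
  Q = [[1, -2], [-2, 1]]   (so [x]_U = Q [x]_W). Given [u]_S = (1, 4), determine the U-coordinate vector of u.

(-2, 16)

First [u]_W = P [u]_S = (-10, -4).
Then [u]_U = Q [u]_W = (-2, 16).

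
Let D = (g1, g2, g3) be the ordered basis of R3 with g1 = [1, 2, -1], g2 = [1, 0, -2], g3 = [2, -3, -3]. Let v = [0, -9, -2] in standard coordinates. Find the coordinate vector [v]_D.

[v]_D is the unique c with M c = v, where M has columns g1, ..., g3.
Solving this 3x3 system gives c = (-3, 1, 1).
Check: -3g1 + g2 + g3 = [0, -9, -2].

[-3, 1, 1]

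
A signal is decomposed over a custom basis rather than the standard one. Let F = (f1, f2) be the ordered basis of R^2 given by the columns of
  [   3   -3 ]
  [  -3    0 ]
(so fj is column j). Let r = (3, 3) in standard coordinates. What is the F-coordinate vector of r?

We seek scalars with c_1 f1 + c_2 f2 = r; equivalently solve M c = r where the columns of M are f1, f2.
System: 3c_1 - 3c_2 = 3, -3c_1 + 0c_2 = 3; solving gives c_1 = -1, c_2 = -2.
Check: -f1 - 2f2 = (3, 3).

(-1, -2)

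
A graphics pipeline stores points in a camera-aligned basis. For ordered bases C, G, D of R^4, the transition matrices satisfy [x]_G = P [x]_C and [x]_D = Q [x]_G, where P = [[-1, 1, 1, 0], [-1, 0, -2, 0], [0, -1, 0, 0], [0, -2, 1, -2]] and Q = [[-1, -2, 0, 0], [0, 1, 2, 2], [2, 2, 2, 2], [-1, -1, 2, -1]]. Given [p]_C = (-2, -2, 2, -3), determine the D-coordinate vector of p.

(2, 26, 28, -8)

Composing the changes, [p]_D = Q P [p]_C.
Q P = [[3, -1, 3, 0], [-1, -6, 0, -4], [-4, -4, 0, -4], [2, -1, 0, 2]]; applying this to (-2, -2, 2, -3) gives (2, 26, 28, -8).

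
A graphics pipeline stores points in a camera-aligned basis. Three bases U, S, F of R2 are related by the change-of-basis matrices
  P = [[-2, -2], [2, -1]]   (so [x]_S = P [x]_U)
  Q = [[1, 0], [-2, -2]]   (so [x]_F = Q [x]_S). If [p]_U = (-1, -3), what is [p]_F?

(8, -18)

Apply P to get S-coordinates (8, 1), then Q to get F-coordinates.
The result is [p]_F = (8, -18).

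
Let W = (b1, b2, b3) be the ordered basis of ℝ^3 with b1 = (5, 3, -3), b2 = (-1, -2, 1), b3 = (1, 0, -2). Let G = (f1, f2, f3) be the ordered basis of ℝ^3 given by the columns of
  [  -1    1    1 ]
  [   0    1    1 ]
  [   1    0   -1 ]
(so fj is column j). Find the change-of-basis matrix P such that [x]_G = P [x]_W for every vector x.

Let M have columns bj and N have columns fj. Then for every x, N [x]_G = x = M [x]_W, so P = N^(-1) M.
Since det N = 1, N^(-1) has integer entries; multiplying gives P = [[-2, -1, -1], [2, 0, -1], [1, -2, 1]].

[[-2, -1, -1], [2, 0, -1], [1, -2, 1]]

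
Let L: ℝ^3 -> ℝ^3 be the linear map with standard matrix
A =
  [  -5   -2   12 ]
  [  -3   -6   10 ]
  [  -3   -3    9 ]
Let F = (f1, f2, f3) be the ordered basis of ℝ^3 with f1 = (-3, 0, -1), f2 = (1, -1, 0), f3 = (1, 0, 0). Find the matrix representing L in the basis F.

[[0, 0, 3], [1, -3, 3], [2, 0, 1]]

The j-th column of [L]_F is [L(fj)]_F.
L(f1) = A f1 = (3, -1, 0) = 0·f1 + f2 + 2f3, so column 1 is (0, 1, 2).
Repeating for f2, f3 and assembling the columns gives [[0, 0, 3], [1, -3, 3], [2, 0, 1]].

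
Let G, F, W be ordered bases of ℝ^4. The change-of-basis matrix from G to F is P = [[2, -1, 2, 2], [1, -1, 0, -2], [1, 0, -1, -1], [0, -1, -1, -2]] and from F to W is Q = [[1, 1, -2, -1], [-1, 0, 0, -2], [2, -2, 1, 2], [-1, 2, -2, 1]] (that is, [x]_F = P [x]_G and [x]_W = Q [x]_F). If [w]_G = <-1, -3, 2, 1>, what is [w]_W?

First [w]_F = P [w]_G = <7, 0, -4, -1>.
Then [w]_W = Q [w]_F = <16, -5, 8, 0>.

<16, -5, 8, 0>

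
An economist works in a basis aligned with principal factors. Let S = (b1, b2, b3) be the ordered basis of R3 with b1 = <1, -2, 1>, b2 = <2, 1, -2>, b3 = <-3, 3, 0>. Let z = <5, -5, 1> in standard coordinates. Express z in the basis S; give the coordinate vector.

[z]_S is the unique c with M c = z, where M has columns b1, ..., b3.
Solving this 3x3 system gives c = (3, 1, 0).
Check: 3b1 + b2 + 0·b3 = <5, -5, 1>.

<3, 1, 0>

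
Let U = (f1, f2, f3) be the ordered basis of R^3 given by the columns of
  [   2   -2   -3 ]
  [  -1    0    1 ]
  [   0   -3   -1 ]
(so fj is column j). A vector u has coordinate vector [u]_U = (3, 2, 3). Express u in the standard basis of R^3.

(-7, 0, -9)

By definition u = 3f1 + 2f2 + 3f3.
Summing componentwise gives (-7, 0, -9).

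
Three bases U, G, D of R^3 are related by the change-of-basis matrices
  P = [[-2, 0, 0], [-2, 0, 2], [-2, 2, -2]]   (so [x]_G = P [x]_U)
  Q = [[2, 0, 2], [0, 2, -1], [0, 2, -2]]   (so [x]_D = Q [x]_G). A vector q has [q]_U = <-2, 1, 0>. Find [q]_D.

First [q]_G = P [q]_U = <4, 4, 6>.
Then [q]_D = Q [q]_G = <20, 2, -4>.

<20, 2, -4>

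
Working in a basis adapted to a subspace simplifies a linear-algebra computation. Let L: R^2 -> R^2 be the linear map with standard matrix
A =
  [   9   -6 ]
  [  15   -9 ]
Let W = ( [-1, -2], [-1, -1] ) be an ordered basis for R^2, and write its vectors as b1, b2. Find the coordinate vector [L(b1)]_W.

Compute L(b1) = A b1 = [3, 3] in standard coordinates.
Then write this in W-coordinates: solve for y in y_1 b1 + y_2 b2 = [3, 3].
This gives y = [0, -3], which is column 1 of [L]_W.

[0, -3]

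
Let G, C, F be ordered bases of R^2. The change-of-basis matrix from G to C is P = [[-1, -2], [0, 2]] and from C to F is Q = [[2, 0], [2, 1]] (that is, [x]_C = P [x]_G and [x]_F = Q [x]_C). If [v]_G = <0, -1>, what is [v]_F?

<4, 2>

First [v]_C = P [v]_G = <2, -2>.
Then [v]_F = Q [v]_C = <4, 2>.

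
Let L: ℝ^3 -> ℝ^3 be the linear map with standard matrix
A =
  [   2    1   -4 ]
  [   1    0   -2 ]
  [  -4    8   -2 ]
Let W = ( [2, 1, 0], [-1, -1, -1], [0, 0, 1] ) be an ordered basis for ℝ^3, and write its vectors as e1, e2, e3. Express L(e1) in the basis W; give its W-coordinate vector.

[3, 1, 1]

Compute L(e1) = A e1 = [5, 2, 0] in standard coordinates.
Then write this in W-coordinates: solve for y in y_1 e1 + ... + y_3 e3 = [5, 2, 0].
This gives y = [3, 1, 1], which is column 1 of [L]_W.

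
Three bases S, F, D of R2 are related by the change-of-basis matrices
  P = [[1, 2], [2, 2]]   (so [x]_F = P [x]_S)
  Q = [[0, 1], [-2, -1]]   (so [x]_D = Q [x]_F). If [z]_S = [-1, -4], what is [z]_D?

First [z]_F = P [z]_S = [-9, -10].
Then [z]_D = Q [z]_F = [-10, 28].

[-10, 28]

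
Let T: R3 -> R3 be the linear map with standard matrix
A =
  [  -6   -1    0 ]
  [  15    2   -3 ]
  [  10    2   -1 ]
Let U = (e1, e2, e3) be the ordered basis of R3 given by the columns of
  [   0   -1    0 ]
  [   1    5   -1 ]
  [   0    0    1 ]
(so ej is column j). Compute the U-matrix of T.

[[-1, 0, -3], [1, -1, -1], [2, 0, -3]]

With P the matrix whose columns are e1, ..., e3, [T]_U = P^(-1) A P.
Column by column: T(e1) = A e1 = <-1, 2, 2>; its U-coordinates <-1, 1, 2> give column 1.
Continuing for each basis vector yields [T]_U = [[-1, 0, -3], [1, -1, -1], [2, 0, -3]].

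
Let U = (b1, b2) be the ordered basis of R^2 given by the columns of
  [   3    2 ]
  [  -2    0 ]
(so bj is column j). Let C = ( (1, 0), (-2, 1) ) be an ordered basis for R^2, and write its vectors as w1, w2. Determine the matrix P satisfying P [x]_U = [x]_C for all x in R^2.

[[-1, 2], [-2, 0]]

Take x = bj: its U-coordinates are the j-th standard unit vector, so P e_j — column j of P — equals [bj]_C.
b1 = -w1 - 2w2, giving column 1 = (-1, -2); repeating for each j gives P = [[-1, 2], [-2, 0]].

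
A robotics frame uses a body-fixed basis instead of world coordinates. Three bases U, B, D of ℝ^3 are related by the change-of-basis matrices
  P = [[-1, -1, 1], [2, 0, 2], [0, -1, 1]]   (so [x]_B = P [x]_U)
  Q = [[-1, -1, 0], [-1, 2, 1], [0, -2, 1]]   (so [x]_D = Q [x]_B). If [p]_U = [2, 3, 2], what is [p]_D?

[-5, 18, -17]

First [p]_B = P [p]_U = [-3, 8, -1].
Then [p]_D = Q [p]_B = [-5, 18, -17].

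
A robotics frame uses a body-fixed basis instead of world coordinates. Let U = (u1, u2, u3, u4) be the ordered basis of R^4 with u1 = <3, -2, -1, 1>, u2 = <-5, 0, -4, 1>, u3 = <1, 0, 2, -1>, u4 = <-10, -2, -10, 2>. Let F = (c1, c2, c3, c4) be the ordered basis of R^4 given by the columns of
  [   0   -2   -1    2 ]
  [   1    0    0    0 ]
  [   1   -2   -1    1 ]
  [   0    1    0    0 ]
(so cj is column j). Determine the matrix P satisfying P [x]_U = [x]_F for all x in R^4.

[[-2, 0, 0, -2], [1, 1, -1, 2], [-1, 1, -1, 2], [2, -1, -1, -2]]

Let M have columns uj and N have columns cj. Then for every x, N [x]_F = x = M [x]_U, so P = N^(-1) M.
Since det N = -1, N^(-1) has integer entries; multiplying gives P = [[-2, 0, 0, -2], [1, 1, -1, 2], [-1, 1, -1, 2], [2, -1, -1, -2]].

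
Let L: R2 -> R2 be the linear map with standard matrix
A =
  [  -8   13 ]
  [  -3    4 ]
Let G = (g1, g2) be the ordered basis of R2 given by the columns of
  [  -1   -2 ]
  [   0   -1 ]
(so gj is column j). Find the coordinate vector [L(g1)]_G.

<-2, -3>

Compute L(g1) = A g1 = <8, 3> in standard coordinates.
Then write this in G-coordinates: solve for y in y_1 g1 + y_2 g2 = <8, 3>.
This gives y = <-2, -3>, which is column 1 of [L]_G.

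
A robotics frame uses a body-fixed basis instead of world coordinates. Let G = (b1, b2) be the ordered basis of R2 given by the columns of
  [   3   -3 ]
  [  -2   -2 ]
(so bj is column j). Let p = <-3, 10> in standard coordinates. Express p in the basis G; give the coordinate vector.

[p]_G is the unique c with M c = p, where M has columns b1, b2.
System: 3c_1 - 3c_2 = -3, -2c_1 - 2c_2 = 10; solving gives c_1 = -3, c_2 = -2.
Check: -3b1 - 2b2 = <-3, 10>.

<-3, -2>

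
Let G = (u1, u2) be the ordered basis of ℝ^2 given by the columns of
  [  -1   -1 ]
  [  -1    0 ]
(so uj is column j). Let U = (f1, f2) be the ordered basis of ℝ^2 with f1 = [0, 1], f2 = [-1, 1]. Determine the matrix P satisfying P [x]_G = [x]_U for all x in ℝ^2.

[[-2, -1], [1, 1]]

Let M have columns uj and N have columns fj. Then for every x, N [x]_U = x = M [x]_G, so P = N^(-1) M.
Since det N = 1, N^(-1) has integer entries; multiplying gives P = [[-2, -1], [1, 1]].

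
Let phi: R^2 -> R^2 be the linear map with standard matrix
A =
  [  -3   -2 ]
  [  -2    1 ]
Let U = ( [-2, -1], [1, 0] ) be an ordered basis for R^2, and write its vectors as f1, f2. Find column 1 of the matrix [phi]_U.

[-3, 2]

Column 1 of [phi]_U is the U-coordinate vector of phi(f1).
In standard coordinates phi(f1) = A f1 = [8, 3].
Converting to U: [8, 3] = -3f1 + 2f2, so the coordinate vector is [-3, 2].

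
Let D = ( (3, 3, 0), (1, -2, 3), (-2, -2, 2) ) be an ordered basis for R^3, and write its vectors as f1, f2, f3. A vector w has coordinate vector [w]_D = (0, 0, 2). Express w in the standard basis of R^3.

w = M [w]_D, where M has columns f1, ..., f3.
Carrying out the matrix-vector product, w = (-4, -4, 4).

(-4, -4, 4)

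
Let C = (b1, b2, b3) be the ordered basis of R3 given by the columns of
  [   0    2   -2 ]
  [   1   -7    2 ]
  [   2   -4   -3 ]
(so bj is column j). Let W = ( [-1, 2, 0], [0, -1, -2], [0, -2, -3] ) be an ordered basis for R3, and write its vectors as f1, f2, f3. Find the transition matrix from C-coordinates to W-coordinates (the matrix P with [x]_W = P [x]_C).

[[0, -2, 2], [-1, -1, 0], [0, 2, 1]]

Take x = bj: its C-coordinates are the j-th standard unit vector, so P e_j — column j of P — equals [bj]_W.
b1 = 0·f1 - f2 + 0·f3, giving column 1 = [0, -1, 0]; repeating for each j gives P = [[0, -2, 2], [-1, -1, 0], [0, 2, 1]].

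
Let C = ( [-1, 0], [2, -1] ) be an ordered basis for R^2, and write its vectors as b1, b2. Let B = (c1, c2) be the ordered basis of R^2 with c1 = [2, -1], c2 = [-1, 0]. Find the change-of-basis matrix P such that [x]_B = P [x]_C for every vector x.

Take x = bj: its C-coordinates are the j-th standard unit vector, so P e_j — column j of P — equals [bj]_B.
b1 = 0·c1 + c2, giving column 1 = [0, 1]; repeating for each j gives P = [[0, 1], [1, 0]].

[[0, 1], [1, 0]]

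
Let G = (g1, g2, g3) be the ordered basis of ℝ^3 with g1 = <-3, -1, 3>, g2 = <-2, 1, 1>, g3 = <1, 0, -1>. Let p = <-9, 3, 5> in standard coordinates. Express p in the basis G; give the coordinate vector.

<1, 4, 2>

We seek scalars with c_1 g1 + ... + c_3 g3 = p; equivalently solve M c = p where the columns of M are g1, ..., g3.
Row-reducing the augmented matrix [M | p] gives c = (1, 4, 2).
Check: g1 + 4g2 + 2g3 = <-9, 3, 5>.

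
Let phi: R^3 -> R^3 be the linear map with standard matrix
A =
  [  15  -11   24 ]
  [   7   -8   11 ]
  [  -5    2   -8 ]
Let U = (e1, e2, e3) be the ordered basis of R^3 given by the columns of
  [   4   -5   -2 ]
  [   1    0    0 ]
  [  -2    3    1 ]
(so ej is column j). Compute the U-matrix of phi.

Let P have columns e1, ..., e3. Then [phi]_U = P^(-1) A P.
Here det P = -1, so P^(-1) is integer; computing A P first and then P^(-1)(A P) gives [[-2, -2, -3], [-3, -1, -2], [3, 0, 2]].

[[-2, -2, -3], [-3, -1, -2], [3, 0, 2]]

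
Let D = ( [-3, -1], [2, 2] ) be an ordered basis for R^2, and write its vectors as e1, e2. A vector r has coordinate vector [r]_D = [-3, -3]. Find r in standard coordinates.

[3, -3]

r = M [r]_D, where M has columns e1, e2.
Carrying out the matrix-vector product, r = [3, -3].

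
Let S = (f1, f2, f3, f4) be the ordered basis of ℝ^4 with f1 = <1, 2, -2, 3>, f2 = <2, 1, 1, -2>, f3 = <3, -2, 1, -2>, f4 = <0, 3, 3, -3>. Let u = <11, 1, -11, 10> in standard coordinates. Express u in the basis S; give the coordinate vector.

[u]_S is the unique c with M c = u, where M has columns f1, ..., f4.
Row-reducing the augmented matrix [M | u] gives c = (3, 4, 0, -3).
Check: 3f1 + 4f2 + 0·f3 - 3f4 = <11, 1, -11, 10>.

<3, 4, 0, -3>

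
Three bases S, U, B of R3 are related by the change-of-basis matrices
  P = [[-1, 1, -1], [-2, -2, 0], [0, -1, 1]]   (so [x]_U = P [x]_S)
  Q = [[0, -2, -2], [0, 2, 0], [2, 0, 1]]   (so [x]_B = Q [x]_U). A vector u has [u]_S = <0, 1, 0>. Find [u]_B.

<6, -4, 1>

Apply P to get U-coordinates <1, -2, -1>, then Q to get B-coordinates.
The result is [u]_B = <6, -4, 1>.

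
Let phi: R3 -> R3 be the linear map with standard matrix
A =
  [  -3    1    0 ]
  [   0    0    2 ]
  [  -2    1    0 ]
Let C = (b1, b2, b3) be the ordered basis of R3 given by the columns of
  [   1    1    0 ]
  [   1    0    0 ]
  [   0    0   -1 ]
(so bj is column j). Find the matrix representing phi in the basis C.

[[0, 0, -2], [-2, -3, 2], [1, 2, 0]]

Let P have columns b1, ..., b3. Then [phi]_C = P^(-1) A P.
Here det P = 1, so P^(-1) is integer; computing A P first and then P^(-1)(A P) gives [[0, 0, -2], [-2, -3, 2], [1, 2, 0]].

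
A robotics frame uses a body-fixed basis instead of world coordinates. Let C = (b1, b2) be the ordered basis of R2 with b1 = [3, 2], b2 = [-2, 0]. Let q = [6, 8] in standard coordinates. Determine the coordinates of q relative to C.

We seek scalars with c_1 b1 + c_2 b2 = q; equivalently solve M c = q where the columns of M are b1, b2.
System: 3c_1 - 2c_2 = 6, 2c_1 + 0c_2 = 8; solving gives c_1 = 4, c_2 = 3.
Check: 4b1 + 3b2 = [6, 8].

[4, 3]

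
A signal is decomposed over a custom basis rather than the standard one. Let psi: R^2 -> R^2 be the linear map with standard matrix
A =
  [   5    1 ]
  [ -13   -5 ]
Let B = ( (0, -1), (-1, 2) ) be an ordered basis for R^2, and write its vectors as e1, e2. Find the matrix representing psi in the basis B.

Let P have columns e1, e2. Then [psi]_B = P^(-1) A P.
Here det P = -1, so P^(-1) is integer; computing A P first and then P^(-1)(A P) gives [[-3, 3], [1, 3]].

[[-3, 3], [1, 3]]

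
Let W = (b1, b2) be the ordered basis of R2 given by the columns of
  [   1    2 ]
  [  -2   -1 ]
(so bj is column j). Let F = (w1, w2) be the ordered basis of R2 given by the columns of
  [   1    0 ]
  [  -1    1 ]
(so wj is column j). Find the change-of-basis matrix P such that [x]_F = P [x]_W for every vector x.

Take x = bj: its W-coordinates are the j-th standard unit vector, so P e_j — column j of P — equals [bj]_F.
b1 = w1 - w2, giving column 1 = (1, -1); repeating for each j gives P = [[1, 2], [-1, 1]].

[[1, 2], [-1, 1]]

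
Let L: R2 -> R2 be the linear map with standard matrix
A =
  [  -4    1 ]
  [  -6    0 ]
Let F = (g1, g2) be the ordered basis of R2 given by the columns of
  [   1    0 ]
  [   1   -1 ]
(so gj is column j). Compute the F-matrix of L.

The j-th column of [L]_F is [L(gj)]_F.
L(g1) = A g1 = (-3, -6) = -3g1 + 3g2, so column 1 is (-3, 3).
Repeating for g2 and assembling the columns gives [[-3, -1], [3, -1]].

[[-3, -1], [3, -1]]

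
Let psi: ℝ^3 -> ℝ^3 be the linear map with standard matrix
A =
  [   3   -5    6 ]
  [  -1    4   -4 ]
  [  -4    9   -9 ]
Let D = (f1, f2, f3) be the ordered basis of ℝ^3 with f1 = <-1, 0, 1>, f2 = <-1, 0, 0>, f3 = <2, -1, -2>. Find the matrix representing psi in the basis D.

[[1, 2, -3], [2, -1, 0], [3, -1, -2]]

With P the matrix whose columns are f1, ..., f3, [psi]_D = P^(-1) A P.
Column by column: psi(f1) = A f1 = <3, -3, -5>; its D-coordinates <1, 2, 3> give column 1.
Continuing for each basis vector yields [psi]_D = [[1, 2, -3], [2, -1, 0], [3, -1, -2]].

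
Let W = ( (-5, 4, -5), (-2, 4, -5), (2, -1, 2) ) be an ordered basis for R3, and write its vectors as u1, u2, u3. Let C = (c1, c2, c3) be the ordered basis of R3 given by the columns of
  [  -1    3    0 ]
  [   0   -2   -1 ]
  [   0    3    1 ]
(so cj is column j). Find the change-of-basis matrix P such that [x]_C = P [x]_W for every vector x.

[[2, -1, 1], [-1, -1, 1], [-2, -2, -1]]

Let M have columns uj and N have columns cj. Then for every x, N [x]_C = x = M [x]_W, so P = N^(-1) M.
Since det N = -1, N^(-1) has integer entries; multiplying gives P = [[2, -1, 1], [-1, -1, 1], [-2, -2, -1]].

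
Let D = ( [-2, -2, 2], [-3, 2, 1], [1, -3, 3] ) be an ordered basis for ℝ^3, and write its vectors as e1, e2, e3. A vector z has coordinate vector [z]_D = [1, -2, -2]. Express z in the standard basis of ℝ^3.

[2, 0, -6]

z = M [z]_D, where M has columns e1, ..., e3.
Carrying out the matrix-vector product, z = [2, 0, -6].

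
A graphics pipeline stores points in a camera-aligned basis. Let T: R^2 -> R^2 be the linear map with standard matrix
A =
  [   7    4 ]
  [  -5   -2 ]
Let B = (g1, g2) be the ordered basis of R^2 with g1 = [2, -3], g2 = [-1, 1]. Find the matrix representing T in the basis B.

[[2, 0], [2, 3]]

With P the matrix whose columns are g1, g2, [T]_B = P^(-1) A P.
Column by column: T(g1) = A g1 = [2, -4]; its B-coordinates [2, 2] give column 1.
Continuing for each basis vector yields [T]_B = [[2, 0], [2, 3]].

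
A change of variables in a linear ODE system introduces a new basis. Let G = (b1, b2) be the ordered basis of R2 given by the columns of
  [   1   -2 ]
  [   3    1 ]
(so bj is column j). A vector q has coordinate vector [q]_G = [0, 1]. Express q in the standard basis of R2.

[-2, 1]

By definition q = 0·b1 + b2.
Summing componentwise gives [-2, 1].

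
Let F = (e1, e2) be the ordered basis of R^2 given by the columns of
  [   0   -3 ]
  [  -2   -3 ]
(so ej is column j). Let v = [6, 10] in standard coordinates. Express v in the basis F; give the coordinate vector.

[-2, -2]

We seek scalars with c_1 e1 + c_2 e2 = v; equivalently solve M c = v where the columns of M are e1, e2.
System: 0c_1 - 3c_2 = 6, -2c_1 - 3c_2 = 10; solving gives c_1 = -2, c_2 = -2.
Check: -2e1 - 2e2 = [6, 10].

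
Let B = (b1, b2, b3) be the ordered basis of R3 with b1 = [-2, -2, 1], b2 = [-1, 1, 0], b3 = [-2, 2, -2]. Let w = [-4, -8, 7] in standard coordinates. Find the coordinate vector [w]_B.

[3, 2, -2]

Write w = c_1 b1 + ... + c_3 b3 and solve for the c_i.
Solving this 3x3 system gives c = (3, 2, -2).
Check: 3b1 + 2b2 - 2b3 = [-4, -8, 7].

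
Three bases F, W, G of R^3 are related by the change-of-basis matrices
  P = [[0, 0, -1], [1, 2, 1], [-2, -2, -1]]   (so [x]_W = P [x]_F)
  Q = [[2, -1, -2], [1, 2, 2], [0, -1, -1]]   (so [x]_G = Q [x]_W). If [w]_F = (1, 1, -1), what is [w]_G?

(6, -1, 1)

First [w]_W = P [w]_F = (1, 2, -3).
Then [w]_G = Q [w]_W = (6, -1, 1).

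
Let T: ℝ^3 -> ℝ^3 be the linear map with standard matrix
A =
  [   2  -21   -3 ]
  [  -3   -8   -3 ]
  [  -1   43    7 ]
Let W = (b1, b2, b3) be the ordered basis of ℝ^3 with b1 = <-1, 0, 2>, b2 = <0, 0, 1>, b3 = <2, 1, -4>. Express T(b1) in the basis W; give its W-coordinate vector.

Column 1 of [T]_W is the W-coordinate vector of T(b1).
In standard coordinates T(b1) = A b1 = <-8, -3, 15>.
Converting to W: <-8, -3, 15> = 2b1 - b2 - 3b3, so the coordinate vector is <2, -1, -3>.

<2, -1, -3>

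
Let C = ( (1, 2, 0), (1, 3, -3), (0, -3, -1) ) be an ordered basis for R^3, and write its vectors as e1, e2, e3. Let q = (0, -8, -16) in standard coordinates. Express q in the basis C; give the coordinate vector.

(-4, 4, 4)

[q]_C is the unique c with M c = q, where M has columns e1, ..., e3.
Row-reducing the augmented matrix [M | q] gives c = (-4, 4, 4).
Check: -4e1 + 4e2 + 4e3 = (0, -8, -16).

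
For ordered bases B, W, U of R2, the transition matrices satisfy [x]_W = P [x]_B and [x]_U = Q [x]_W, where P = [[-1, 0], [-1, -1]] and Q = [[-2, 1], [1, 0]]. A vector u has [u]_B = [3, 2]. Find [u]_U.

[1, -3]

Apply P to get W-coordinates [-3, -5], then Q to get U-coordinates.
The result is [u]_U = [1, -3].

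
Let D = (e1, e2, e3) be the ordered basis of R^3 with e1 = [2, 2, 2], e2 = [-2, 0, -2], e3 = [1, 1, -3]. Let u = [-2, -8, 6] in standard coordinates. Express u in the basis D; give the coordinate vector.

We seek scalars with c_1 e1 + ... + c_3 e3 = u; equivalently solve M c = u where the columns of M are e1, ..., e3.
Solving this 3x3 system gives c = (-3, -3, -2).
Check: -3e1 - 3e2 - 2e3 = [-2, -8, 6].

[-3, -3, -2]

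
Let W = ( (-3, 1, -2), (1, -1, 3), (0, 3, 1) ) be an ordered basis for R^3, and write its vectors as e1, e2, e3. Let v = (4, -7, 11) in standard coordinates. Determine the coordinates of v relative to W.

Write v = c_1 e1 + ... + c_3 e3 and solve for the c_i.
Solving this 3x3 system gives c = (0, 4, -1).
Check: 0·e1 + 4e2 - e3 = (4, -7, 11).

(0, 4, -1)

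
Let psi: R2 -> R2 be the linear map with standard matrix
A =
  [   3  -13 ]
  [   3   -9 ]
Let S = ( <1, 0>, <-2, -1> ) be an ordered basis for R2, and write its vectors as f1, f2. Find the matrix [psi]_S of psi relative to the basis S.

[[-3, 1], [-3, -3]]

The j-th column of [psi]_S is [psi(fj)]_S.
psi(f1) = A f1 = <3, 3> = -3f1 - 3f2, so column 1 is <-3, -3>.
Repeating for f2 and assembling the columns gives [[-3, 1], [-3, -3]].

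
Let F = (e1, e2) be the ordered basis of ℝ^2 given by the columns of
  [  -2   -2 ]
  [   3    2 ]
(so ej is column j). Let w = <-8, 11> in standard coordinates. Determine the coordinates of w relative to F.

We seek scalars with c_1 e1 + c_2 e2 = w; equivalently solve M c = w where the columns of M are e1, e2.
System: -2c_1 - 2c_2 = -8, 3c_1 + 2c_2 = 11; solving gives c_1 = 3, c_2 = 1.
Check: 3e1 + e2 = <-8, 11>.

<3, 1>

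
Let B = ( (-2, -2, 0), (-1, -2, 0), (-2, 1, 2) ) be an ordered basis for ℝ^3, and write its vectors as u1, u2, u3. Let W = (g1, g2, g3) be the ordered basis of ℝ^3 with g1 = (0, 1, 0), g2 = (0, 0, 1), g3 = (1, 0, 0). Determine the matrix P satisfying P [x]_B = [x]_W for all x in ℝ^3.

[[-2, -2, 1], [0, 0, 2], [-2, -1, -2]]

Take x = uj: its B-coordinates are the j-th standard unit vector, so P e_j — column j of P — equals [uj]_W.
u1 = -2g1 + 0·g2 - 2g3, giving column 1 = (-2, 0, -2); repeating for each j gives P = [[-2, -2, 1], [0, 0, 2], [-2, -1, -2]].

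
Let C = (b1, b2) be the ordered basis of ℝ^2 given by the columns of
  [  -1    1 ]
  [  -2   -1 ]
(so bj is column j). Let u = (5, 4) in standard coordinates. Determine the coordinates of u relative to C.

(-3, 2)

Write u = c_1 b1 + c_2 b2 and solve for the c_i.
System: -c_1 + c_2 = 5, -2c_1 - c_2 = 4; solving gives c_1 = -3, c_2 = 2.
Check: -3b1 + 2b2 = (5, 4).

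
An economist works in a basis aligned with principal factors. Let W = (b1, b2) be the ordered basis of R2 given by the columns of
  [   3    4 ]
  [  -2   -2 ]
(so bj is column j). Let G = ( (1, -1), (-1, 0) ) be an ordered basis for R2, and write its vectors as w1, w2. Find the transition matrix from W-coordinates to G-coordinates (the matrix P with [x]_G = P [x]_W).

[[2, 2], [-1, -2]]

Let M have columns bj and N have columns wj. Then for every x, N [x]_G = x = M [x]_W, so P = N^(-1) M.
Since det N = -1, N^(-1) has integer entries; multiplying gives P = [[2, 2], [-1, -2]].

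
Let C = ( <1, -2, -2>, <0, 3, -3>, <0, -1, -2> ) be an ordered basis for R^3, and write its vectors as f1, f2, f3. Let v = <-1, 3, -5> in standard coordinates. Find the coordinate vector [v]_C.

<-1, 1, 2>

We seek scalars with c_1 f1 + ... + c_3 f3 = v; equivalently solve M c = v where the columns of M are f1, ..., f3.
Gaussian elimination on [M | v] yields c = (-1, 1, 2).
Check: -f1 + f2 + 2f3 = <-1, 3, -5>.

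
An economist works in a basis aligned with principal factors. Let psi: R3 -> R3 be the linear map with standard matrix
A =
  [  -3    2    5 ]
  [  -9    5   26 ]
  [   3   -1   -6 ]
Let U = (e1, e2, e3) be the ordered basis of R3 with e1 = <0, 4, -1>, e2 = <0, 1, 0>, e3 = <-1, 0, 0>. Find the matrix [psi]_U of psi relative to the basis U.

The j-th column of [psi]_U is [psi(ej)]_U.
psi(e1) = A e1 = <3, -6, 2> = -2e1 + 2e2 - 3e3, so column 1 is <-2, 2, -3>.
Repeating for e2, e3 and assembling the columns gives [[-2, 1, 3], [2, 1, -3], [-3, -2, -3]].

[[-2, 1, 3], [2, 1, -3], [-3, -2, -3]]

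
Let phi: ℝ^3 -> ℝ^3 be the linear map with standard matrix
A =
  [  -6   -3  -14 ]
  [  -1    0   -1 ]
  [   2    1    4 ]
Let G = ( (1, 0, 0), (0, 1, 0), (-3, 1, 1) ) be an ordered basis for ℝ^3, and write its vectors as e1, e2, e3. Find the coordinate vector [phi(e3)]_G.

Column 3 of [phi]_G is the G-coordinate vector of phi(e3).
In standard coordinates phi(e3) = A e3 = (1, 2, -1).
Converting to G: (1, 2, -1) = -2e1 + 3e2 - e3, so the coordinate vector is (-2, 3, -1).

(-2, 3, -1)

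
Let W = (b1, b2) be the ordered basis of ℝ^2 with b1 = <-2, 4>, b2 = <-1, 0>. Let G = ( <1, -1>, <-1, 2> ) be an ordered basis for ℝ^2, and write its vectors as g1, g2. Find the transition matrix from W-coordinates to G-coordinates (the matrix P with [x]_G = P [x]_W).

[[0, -2], [2, -1]]

Column j of P is [bj]_G, since P maps W-coordinates to G-coordinates.
Expressing b1 in G: b1 = 0·g1 + 2g2, so column 1 of P is <0, 2>.
Doing the same for each bj gives P = [[0, -2], [2, -1]].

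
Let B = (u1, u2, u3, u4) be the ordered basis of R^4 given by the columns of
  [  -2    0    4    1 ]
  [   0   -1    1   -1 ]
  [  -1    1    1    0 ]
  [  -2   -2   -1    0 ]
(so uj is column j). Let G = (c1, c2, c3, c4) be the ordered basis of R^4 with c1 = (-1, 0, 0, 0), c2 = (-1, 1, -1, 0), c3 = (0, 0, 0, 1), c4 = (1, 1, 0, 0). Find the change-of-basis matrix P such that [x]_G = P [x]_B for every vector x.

[[0, 1, -1, -2], [1, -1, -1, 0], [-2, -2, -1, 0], [-1, 0, 2, -1]]

Let M have columns uj and N have columns cj. Then for every x, N [x]_G = x = M [x]_B, so P = N^(-1) M.
Since det N = 1, N^(-1) has integer entries; multiplying gives P = [[0, 1, -1, -2], [1, -1, -1, 0], [-2, -2, -1, 0], [-1, 0, 2, -1]].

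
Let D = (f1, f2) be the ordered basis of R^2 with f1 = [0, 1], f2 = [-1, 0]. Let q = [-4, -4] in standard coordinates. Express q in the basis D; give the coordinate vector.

Write q = c_1 f1 + c_2 f2 and solve for the c_i.
System: 0c_1 - c_2 = -4, c_1 + 0c_2 = -4; solving gives c_1 = -4, c_2 = 4.
Check: -4f1 + 4f2 = [-4, -4].

[-4, 4]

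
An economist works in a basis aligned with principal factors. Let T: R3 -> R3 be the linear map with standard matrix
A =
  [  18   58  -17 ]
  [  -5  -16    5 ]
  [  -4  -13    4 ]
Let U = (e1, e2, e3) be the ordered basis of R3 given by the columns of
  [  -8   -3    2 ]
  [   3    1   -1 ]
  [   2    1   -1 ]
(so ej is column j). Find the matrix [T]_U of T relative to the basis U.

[[1, 1, 0], [-2, 3, 3], [-1, 2, 2]]

With P the matrix whose columns are e1, ..., e3, [T]_U = P^(-1) A P.
Column by column: T(e1) = A e1 = <-4, 2, 1>; its U-coordinates <1, -2, -1> give column 1.
Continuing for each basis vector yields [T]_U = [[1, 1, 0], [-2, 3, 3], [-1, 2, 2]].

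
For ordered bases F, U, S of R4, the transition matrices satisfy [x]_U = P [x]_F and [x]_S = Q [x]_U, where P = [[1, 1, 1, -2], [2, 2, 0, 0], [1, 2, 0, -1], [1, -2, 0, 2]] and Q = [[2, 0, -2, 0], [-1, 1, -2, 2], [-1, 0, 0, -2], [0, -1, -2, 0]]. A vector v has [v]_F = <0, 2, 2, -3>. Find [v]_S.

Composing the changes, [v]_S = Q P [v]_F.
Q P = [[0, -2, 2, -2], [1, -7, -1, 8], [-3, 3, -1, -2], [-4, -6, 0, 2]]; applying this to <0, 2, 2, -3> gives <6, -40, 10, -18>.

<6, -40, 10, -18>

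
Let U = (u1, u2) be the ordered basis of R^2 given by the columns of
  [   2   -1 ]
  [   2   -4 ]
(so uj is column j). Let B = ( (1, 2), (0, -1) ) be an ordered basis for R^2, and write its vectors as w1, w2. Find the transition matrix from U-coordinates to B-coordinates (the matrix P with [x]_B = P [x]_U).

[[2, -1], [2, 2]]

Column j of P is [uj]_B, since P maps U-coordinates to B-coordinates.
Expressing u1 in B: u1 = 2w1 + 2w2, so column 1 of P is (2, 2).
Doing the same for each uj gives P = [[2, -1], [2, 2]].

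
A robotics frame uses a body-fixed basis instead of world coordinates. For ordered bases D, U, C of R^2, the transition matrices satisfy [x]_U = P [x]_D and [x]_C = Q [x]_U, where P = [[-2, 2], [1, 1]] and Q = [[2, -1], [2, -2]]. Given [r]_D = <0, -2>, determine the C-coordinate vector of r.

<-6, -4>

Composing the changes, [r]_C = Q P [r]_D.
Q P = [[-5, 3], [-6, 2]]; applying this to <0, -2> gives <-6, -4>.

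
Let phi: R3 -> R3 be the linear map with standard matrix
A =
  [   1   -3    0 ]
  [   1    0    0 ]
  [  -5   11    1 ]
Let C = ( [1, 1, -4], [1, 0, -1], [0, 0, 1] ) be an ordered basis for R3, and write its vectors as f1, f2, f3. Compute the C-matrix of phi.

Let P have columns f1, ..., f3. Then [phi]_C = P^(-1) A P.
Here det P = -1, so P^(-1) is integer; computing A P first and then P^(-1)(A P) gives [[1, 1, 0], [-3, 0, 0], [3, -2, 1]].

[[1, 1, 0], [-3, 0, 0], [3, -2, 1]]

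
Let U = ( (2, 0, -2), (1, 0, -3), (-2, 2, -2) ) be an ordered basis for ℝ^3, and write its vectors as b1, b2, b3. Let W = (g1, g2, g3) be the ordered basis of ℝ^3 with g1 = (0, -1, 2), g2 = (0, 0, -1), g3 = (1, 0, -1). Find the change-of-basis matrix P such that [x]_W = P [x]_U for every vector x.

Column j of P is [bj]_W, since P maps U-coordinates to W-coordinates.
Expressing b1 in W: b1 = 0·g1 + 0·g2 + 2g3, so column 1 of P is (0, 0, 2).
Doing the same for each bj gives P = [[0, 0, -2], [0, 2, 0], [2, 1, -2]].

[[0, 0, -2], [0, 2, 0], [2, 1, -2]]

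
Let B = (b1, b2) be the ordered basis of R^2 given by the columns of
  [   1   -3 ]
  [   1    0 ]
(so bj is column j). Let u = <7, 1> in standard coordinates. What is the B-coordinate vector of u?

<1, -2>

[u]_B is the unique c with M c = u, where M has columns b1, b2.
System: c_1 - 3c_2 = 7, c_1 + 0c_2 = 1; solving gives c_1 = 1, c_2 = -2.
Check: b1 - 2b2 = <7, 1>.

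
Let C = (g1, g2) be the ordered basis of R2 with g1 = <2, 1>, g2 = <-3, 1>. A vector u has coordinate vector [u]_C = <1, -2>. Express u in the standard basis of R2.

u = M [u]_C, where M has columns g1, g2.
Carrying out the matrix-vector product, u = <8, -1>.

<8, -1>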